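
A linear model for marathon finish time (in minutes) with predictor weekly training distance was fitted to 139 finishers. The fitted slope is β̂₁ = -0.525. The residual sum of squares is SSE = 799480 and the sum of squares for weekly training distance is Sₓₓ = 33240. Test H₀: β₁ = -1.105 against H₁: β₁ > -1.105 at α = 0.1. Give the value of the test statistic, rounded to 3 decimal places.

t = 1.384

MSE = SSE/(n − 2) = 799480/137 = 5835.62.
SE(β̂₁) = √(MSE/Sₓₓ) = √(5835.62/33240) = 0.418999.
t = (-0.525 − (-1.105)) / 0.418999 = 1.384.
df = n − 2 = 137.
One-sided p ≈ 0.0843, which is < 0.1, so reject H₀.
There is evidence that the true slope on weekly training distance exceeds -1.105 minutes per unit.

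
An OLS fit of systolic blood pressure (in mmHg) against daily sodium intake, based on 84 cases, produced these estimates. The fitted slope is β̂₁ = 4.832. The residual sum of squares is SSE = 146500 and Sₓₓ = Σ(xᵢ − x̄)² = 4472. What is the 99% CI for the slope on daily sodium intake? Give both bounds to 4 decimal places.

(3.1652, 6.4988)

MSE = SSE/(n − 2) = 146500/82 = 1786.59.
SE(β̂₁) = √(MSE/Sₓₓ) = √(1786.59/4472) = 0.632064.
df = n − 2 = 82.
t* = t_{0.005, 82} = 2.637123.
Margin = t* × SE = 2.637123 × 0.632064 = 1.666831.
CI: 4.832 ± 1.666831 → (3.1652, 6.4988).
With 99% confidence, each one-unit increase in daily sodium intake is associated with a change of between 3.1652 and 6.4988 mmHg in systolic blood pressure.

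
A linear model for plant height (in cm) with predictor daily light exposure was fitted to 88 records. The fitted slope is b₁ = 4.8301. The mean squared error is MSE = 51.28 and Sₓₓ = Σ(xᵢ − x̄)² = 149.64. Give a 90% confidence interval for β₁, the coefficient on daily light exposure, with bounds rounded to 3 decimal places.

SE(b₁) = √(MSE/Sₓₓ) = √(51.28/149.64) = 0.585397.
df = n − 2 = 86.
t* = t_{0.05, 86} = 1.662765.
Margin = t* × SE = 1.662765 × 0.585397 = 0.97338.
CI: 4.8301 ± 0.97338 → (3.857, 5.803).
With 90% confidence, each one-unit increase in daily light exposure is associated with a change of between 3.857 and 5.803 cm in plant height.

(3.857, 5.803)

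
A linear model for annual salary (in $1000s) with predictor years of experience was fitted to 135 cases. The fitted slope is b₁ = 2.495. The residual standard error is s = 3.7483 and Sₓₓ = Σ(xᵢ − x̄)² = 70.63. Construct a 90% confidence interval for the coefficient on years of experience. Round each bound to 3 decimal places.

(1.756, 3.234)

SE(b₁) = s/√Sₓₓ = 3.7483/√70.63 = 0.446005.
df = n − 2 = 133.
t* = t_{0.05, 133} = 1.656391.
Margin = t* × SE = 1.656391 × 0.446005 = 0.73876.
CI: 2.495 ± 0.73876 → (1.756, 3.234).
With 90% confidence, each one-unit increase in years of experience is associated with a change of between 1.756 and 3.234 $1000s in annual salary.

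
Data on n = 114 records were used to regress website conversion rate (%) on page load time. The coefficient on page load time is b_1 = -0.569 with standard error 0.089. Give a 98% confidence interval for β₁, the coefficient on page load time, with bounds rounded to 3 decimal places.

df = n − 2 = 114 − 2 = 112.
t* = t_{0.01, 112} = 2.360104.
Margin = t* × SE = 2.360104 × 0.089 = 0.21005.
CI: -0.569 ± 0.21005 → (-0.779, -0.359).
With 98% confidence, each one-unit increase in page load time is associated with a change of between -0.779 and -0.359 % in website conversion rate.

(-0.779, -0.359)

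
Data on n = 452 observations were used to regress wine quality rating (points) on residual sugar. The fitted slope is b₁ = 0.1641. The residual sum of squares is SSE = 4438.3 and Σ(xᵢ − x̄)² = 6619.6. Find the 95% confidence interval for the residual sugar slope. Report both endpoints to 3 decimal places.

(0.088, 0.240)

MSE = SSE/(n − 2) = 4438.3/450 = 9.86289.
SE(b₁) = √(MSE/Sₓₓ) = √(9.86289/6619.6) = 0.0385999.
df = n − 2 = 450.
t* = t_{0.025, 450} = 1.96525.
Margin = t* × SE = 1.96525 × 0.0385999 = 0.07586.
CI: 0.1641 ± 0.07586 → (0.088, 0.240).
With 95% confidence, each one-unit increase in residual sugar is associated with a change of between 0.088 and 0.240 points in wine quality rating.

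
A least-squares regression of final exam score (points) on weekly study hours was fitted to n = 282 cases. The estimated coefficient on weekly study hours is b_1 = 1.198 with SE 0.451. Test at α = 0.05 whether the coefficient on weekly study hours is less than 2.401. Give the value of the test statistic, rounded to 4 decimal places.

t = -2.6674

H₀: β₁ = 2.401 vs H₁: β₁ < 2.401.
t = (b_1 − β₁⁰)/SE = (1.198 − 2.401) / 0.451 = -2.6674.
df = n − 2 = 282 − 2 = 280.
One-sided p ≈ 0.0040, which is < 0.05, so reject H₀.
There is evidence that the true slope on weekly study hours is below 2.401 points per unit.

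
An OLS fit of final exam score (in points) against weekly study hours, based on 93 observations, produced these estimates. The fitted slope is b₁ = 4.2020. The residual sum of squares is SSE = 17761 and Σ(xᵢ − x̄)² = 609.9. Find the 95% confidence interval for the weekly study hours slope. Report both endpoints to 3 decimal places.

(3.078, 5.326)

MSE = SSE/(n − 2) = 17761/91 = 195.176.
SE(b₁) = √(MSE/Sₓₓ) = √(195.176/609.9) = 0.565697.
df = n − 2 = 91.
t* = t_{0.025, 91} = 1.986377.
Margin = t* × SE = 1.986377 × 0.565697 = 1.12369.
CI: 4.2020 ± 1.12369 → (3.078, 5.326).
With 95% confidence, each one-unit increase in weekly study hours is associated with a change of between 3.078 and 5.326 points in final exam score.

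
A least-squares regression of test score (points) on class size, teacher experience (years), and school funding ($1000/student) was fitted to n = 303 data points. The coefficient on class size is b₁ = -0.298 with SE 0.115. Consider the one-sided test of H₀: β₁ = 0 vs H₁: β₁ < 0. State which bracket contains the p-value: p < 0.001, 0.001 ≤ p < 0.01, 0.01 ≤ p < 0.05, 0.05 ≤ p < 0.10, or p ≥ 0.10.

0.001 ≤ p < 0.01

t = -0.298 / 0.115 = -2.591.
df = n − k − 1 = 303 − 3 − 1 = 299.
One-sided p = P(T_{299} < t) ≈ 0.0050.
So 0.001 ≤ p < 0.01.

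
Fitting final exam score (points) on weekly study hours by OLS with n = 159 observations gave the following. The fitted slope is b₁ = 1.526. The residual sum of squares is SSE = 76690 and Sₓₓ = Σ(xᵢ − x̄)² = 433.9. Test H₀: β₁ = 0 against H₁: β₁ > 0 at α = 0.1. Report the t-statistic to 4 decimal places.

t = 1.4382

MSE = SSE/(n − 2) = 76690/157 = 488.471.
SE(b₁) = √(MSE/Sₓₓ) = √(488.471/433.9) = 1.06102.
t = 1.526 / 1.06102 = 1.4382.
df = n − 2 = 157.
One-sided p ≈ 0.0762, which is < 0.1, so reject H₀.
There is evidence that the true slope on weekly study hours is positive.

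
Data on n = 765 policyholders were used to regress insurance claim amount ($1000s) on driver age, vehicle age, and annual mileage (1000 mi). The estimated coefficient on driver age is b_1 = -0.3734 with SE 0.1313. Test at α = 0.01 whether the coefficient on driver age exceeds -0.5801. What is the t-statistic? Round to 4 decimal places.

H₀: β₁ = -0.5801 vs H₁: β₁ > -0.5801.
t = (b_1 − β₁⁰)/SE = (-0.3734 − (-0.5801)) / 0.1313 = 1.5743.
df = n − k − 1 = 765 − 3 − 1 = 761.
One-sided p ≈ 0.0579, which is ≥ 0.01, so fail to reject H₀.
The data do not give significant evidence that the true slope on driver age exceeds -0.5801 $1000s per unit, holding the other predictors fixed.

t = 1.5743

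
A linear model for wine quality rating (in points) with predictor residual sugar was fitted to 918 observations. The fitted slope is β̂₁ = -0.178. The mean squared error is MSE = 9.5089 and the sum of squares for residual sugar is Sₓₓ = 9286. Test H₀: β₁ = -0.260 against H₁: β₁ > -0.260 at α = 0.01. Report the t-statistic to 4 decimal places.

t = 2.5625

SE(β̂₁) = √(MSE/Sₓₓ) = √(9.5089/9286) = 0.0320001.
t = (-0.178 − (-0.260)) / 0.0320001 = 2.5625.
df = n − 2 = 916.
One-sided p ≈ 0.0053, which is < 0.01, so reject H₀.
There is evidence that the true slope on residual sugar exceeds -0.260 points per unit.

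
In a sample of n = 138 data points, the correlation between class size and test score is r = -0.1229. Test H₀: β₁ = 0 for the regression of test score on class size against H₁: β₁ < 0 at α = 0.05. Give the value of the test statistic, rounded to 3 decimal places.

t = -1.444

t = r·√(n − 2)/√(1 − r²) = -0.1229·√136/√0.984896 = -1.444.
df = n − 2 = 136.
One-sided p ≈ 0.0755, which is ≥ 0.05, so fail to reject H₀.
The data do not give significant evidence of a linear association between class size and test score.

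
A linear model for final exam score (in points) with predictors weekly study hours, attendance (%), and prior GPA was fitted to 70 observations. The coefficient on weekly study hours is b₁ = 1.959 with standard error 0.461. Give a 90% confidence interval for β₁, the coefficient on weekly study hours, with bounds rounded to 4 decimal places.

df = n − k − 1 = 70 − 3 − 1 = 66.
t* = t_{0.05, 66} = 1.668271.
Margin = t* × SE = 1.668271 × 0.461 = 0.769073.
CI: 1.959 ± 0.769073 → (1.1899, 2.7281).
With 90% confidence, each one-unit increase in weekly study hours is associated with a change of between 1.1899 and 2.7281 points in final exam score, holding the other predictors fixed.

(1.1899, 2.7281)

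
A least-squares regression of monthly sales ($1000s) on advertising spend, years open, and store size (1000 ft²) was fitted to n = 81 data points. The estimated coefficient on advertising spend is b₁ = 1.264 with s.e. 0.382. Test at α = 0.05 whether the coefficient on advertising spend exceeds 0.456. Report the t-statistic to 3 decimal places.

t = 2.115

H₀: β₁ = 0.456 vs H₁: β₁ > 0.456.
t = (b₁ − β₁⁰)/SE = (1.264 − 0.456) / 0.382 = 2.115.
df = n − k − 1 = 81 − 3 − 1 = 77.
One-sided p ≈ 0.0188, which is < 0.05, so reject H₀.
There is evidence that the true slope on advertising spend exceeds 0.456 $1000s per unit, holding the other predictors fixed.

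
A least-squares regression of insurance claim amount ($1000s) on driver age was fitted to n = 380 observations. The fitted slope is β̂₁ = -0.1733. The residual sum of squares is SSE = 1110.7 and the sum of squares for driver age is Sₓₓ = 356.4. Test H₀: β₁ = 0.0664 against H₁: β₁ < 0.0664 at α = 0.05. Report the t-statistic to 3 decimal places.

t = -2.640

MSE = SSE/(n − 2) = 1110.7/378 = 2.93836.
SE(β̂₁) = √(MSE/Sₓₓ) = √(2.93836/356.4) = 0.0907995.
t = (-0.1733 − 0.0664) / 0.0907995 = -2.640.
df = n − 2 = 378.
One-sided p ≈ 0.0043, which is < 0.05, so reject H₀.
There is evidence that the true slope on driver age is below 0.0664 $1000s per unit.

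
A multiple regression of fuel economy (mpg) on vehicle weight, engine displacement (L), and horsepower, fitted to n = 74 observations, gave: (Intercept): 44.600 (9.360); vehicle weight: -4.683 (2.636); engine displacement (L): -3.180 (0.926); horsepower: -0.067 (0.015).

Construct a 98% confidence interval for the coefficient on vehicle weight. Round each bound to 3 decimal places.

Read off: b = -4.683, SE = 2.636 for vehicle weight.
df = n − k − 1 = 74 − 3 − 1 = 70.
t* = t_{0.01, 70} = 2.380807.
Margin = t* × SE = 2.380807 × 2.636 = 6.27581.
CI: -4.683 ± 6.27581 → (-10.959, 1.593).

(-10.959, 1.593)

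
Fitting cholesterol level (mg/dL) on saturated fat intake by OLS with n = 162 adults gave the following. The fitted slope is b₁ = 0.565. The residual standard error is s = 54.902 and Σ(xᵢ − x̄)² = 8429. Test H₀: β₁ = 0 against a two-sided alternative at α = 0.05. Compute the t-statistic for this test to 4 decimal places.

t = 0.9448

SE(b₁) = s/√Sₓₓ = 54.902/√8429 = 0.597999.
t = 0.565 / 0.597999 = 0.9448.
df = n − 2 = 160.
Two-sided p ≈ 0.3462, which is ≥ 0.05, so fail to reject H₀.
The data do not give significant evidence of an association between saturated fat intake and cholesterol level.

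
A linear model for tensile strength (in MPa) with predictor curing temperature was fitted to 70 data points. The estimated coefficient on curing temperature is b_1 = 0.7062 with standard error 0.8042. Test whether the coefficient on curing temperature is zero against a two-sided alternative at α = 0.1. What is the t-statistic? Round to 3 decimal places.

t = 0.878

H₀: β₁ = 0 vs H₁: β₁ ≠ 0.
t = (b_1 − β₁⁰)/SE = 0.7062 / 0.8042 = 0.878.
df = n − 2 = 70 − 2 = 68.
Two-sided p ≈ 0.3830, which is ≥ 0.1, so fail to reject H₀.
The data do not give significant evidence of an association between curing temperature and tensile strength.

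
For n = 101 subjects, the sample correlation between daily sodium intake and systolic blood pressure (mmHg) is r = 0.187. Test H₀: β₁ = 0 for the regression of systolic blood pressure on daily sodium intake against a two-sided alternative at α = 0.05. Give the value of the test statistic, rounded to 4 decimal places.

t = r·√(n − 2)/√(1 − r²) = 0.187·√99/√0.965031 = 1.8940.
df = n − 2 = 99.
Two-sided p ≈ 0.0611, which is ≥ 0.05, so fail to reject H₀.
The data do not give significant evidence of a linear association between daily sodium intake and systolic blood pressure.

t = 1.8940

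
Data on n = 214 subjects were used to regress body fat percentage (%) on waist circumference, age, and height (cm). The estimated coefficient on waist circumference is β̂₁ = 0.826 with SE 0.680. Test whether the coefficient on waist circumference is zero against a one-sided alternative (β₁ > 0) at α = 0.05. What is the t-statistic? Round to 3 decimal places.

t = 1.215

H₀: β₁ = 0 vs H₁: β₁ > 0.
t = (β̂₁ − β₁⁰)/SE = 0.826 / 0.680 = 1.215.
df = n − k − 1 = 214 − 3 − 1 = 210.
One-sided p ≈ 0.1129, which is ≥ 0.05, so fail to reject H₀.
The data do not give significant evidence that the true slope on waist circumference is positive, holding the other predictors fixed.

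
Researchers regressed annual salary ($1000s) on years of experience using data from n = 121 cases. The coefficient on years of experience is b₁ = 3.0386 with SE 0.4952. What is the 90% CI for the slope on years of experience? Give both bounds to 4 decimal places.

df = n − 2 = 121 − 2 = 119.
t* = t_{0.05, 119} = 1.657759.
Margin = t* × SE = 1.657759 × 0.4952 = 0.820922.
CI: 3.0386 ± 0.820922 → (2.2177, 3.8595).
With 90% confidence, each one-unit increase in years of experience is associated with a change of between 2.2177 and 3.8595 $1000s in annual salary.

(2.2177, 3.8595)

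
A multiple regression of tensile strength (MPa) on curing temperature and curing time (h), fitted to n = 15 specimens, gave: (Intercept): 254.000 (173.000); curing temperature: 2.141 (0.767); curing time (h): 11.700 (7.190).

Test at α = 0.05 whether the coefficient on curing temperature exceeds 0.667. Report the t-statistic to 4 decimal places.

t = 1.9218

Read off: b = 2.141, SE = 0.767 for curing temperature.
H₀: β₁ = 0.667 vs H₁: β₁ > 0.667.
t = (2.141 − 0.667) / 0.767 = 1.9218.
df = n − k − 1 = 15 − 2 − 1 = 12.
One-sided p ≈ 0.0393, which is < 0.05, so reject H₀.
There is evidence that the true slope on curing temperature exceeds 0.667 MPa per unit, holding the other predictors fixed.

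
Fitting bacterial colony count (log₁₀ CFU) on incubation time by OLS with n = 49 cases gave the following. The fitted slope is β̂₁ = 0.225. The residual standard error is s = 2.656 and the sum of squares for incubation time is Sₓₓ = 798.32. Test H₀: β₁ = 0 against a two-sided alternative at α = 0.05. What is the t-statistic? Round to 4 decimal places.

SE(β̂₁) = s/√Sₓₓ = 2.656/√798.32 = 0.0940025.
t = 0.225 / 0.0940025 = 2.3936.
df = n − 2 = 47.
Two-sided p ≈ 0.0207, which is < 0.05, so reject H₀.
There is evidence that incubation time is associated with bacterial colony count.

t = 2.3936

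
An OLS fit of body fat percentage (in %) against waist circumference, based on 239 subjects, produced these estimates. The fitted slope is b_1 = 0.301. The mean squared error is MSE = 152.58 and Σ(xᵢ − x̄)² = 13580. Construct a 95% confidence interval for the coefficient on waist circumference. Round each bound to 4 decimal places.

(0.0922, 0.5098)

SE(b_1) = √(MSE/Sₓₓ) = √(152.58/13580) = 0.105998.
df = n − 2 = 237.
t* = t_{0.025, 237} = 1.970024.
Margin = t* × SE = 1.970024 × 0.105998 = 0.208819.
CI: 0.301 ± 0.208819 → (0.0922, 0.5098).
With 95% confidence, each one-unit increase in waist circumference is associated with a change of between 0.0922 and 0.5098 % in body fat percentage.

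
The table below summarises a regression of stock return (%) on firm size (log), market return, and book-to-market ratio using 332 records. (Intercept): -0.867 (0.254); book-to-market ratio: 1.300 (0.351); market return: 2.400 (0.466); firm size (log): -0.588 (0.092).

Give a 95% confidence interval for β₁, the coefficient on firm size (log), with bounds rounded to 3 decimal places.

(-0.769, -0.407)

Read off: b = -0.588, SE = 0.092 for firm size (log).
df = n − k − 1 = 332 − 3 − 1 = 328.
t* = t_{0.025, 328} = 1.967223.
Margin = t* × SE = 1.967223 × 0.092 = 0.18098.
CI: -0.588 ± 0.18098 → (-0.769, -0.407).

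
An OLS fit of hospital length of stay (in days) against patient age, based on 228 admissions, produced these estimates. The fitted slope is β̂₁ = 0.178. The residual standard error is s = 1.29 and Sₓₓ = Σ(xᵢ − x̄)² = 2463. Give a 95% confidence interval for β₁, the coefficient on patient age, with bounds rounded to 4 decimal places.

SE(β̂₁) = s/√Sₓₓ = 1.29/√2463 = 0.0259931.
df = n − 2 = 226.
t* = t_{0.025, 226} = 1.970516.
Margin = t* × SE = 1.970516 × 0.0259931 = 0.051220.
CI: 0.178 ± 0.051220 → (0.1268, 0.2292).
With 95% confidence, each one-unit increase in patient age is associated with a change of between 0.1268 and 0.2292 days in hospital length of stay.

(0.1268, 0.2292)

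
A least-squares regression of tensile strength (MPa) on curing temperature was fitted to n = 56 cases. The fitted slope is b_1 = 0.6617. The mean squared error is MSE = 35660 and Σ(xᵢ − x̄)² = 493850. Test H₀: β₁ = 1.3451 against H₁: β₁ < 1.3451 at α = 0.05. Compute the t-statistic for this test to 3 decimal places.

SE(b_1) = √(MSE/Sₓₓ) = √(35660/493850) = 0.268716.
t = (0.6617 − 1.3451) / 0.268716 = -2.543.
df = n − 2 = 54.
One-sided p ≈ 0.0069, which is < 0.05, so reject H₀.
There is evidence that the true slope on curing temperature is below 1.3451 MPa per unit.

t = -2.543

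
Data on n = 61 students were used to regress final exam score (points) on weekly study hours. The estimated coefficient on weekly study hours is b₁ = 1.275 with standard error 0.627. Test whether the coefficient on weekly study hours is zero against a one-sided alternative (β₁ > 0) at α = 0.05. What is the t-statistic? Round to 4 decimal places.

t = 2.0335

H₀: β₁ = 0 vs H₁: β₁ > 0.
t = (b₁ − β₁⁰)/SE = 1.275 / 0.627 = 2.0335.
df = n − 2 = 61 − 2 = 59.
One-sided p ≈ 0.0233, which is < 0.05, so reject H₀.
There is evidence that the true slope on weekly study hours is positive.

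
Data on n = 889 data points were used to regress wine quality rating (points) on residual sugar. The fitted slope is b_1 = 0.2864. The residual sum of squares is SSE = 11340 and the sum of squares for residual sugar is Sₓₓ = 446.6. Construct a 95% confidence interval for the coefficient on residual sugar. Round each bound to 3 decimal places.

MSE = SSE/(n − 2) = 11340/887 = 12.7847.
SE(b_1) = √(MSE/Sₓₓ) = √(12.7847/446.6) = 0.169194.
df = n − 2 = 887.
t* = t_{0.025, 887} = 1.962642.
Margin = t* × SE = 1.962642 × 0.169194 = 0.33207.
CI: 0.2864 ± 0.33207 → (-0.046, 0.618).
With 95% confidence, each one-unit increase in residual sugar is associated with a change of between -0.046 and 0.618 points in wine quality rating.

(-0.046, 0.618)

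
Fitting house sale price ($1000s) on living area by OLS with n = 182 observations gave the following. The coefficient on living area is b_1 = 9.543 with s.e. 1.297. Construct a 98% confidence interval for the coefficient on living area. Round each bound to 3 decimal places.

df = n − 2 = 182 − 2 = 180.
t* = t_{0.01, 180} = 2.347243.
Margin = t* × SE = 2.347243 × 1.297 = 3.04437.
CI: 9.543 ± 3.04437 → (6.499, 12.587).
With 98% confidence, each one-unit increase in living area is associated with a change of between 6.499 and 12.587 $1000s in house sale price.

(6.499, 12.587)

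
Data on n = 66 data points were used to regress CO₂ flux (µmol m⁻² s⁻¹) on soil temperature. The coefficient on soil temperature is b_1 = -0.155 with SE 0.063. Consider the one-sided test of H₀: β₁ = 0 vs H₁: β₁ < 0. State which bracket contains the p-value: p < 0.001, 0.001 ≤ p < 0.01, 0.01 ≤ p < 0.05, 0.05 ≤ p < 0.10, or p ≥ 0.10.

0.001 ≤ p < 0.01

t = -0.155 / 0.063 = -2.460.
df = n − 2 = 66 − 2 = 64.
One-sided p = P(T_{64} < t) ≈ 0.0083.
So 0.001 ≤ p < 0.01.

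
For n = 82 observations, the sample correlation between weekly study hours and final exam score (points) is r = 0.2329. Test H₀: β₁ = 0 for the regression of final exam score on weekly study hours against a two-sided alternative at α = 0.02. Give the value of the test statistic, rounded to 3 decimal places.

t = 2.142

t = r·√(n − 2)/√(1 − r²) = 0.2329·√80/√0.945758 = 2.142.
df = n − 2 = 80.
Two-sided p ≈ 0.0352, which is ≥ 0.02, so fail to reject H₀.
The data do not give significant evidence of a linear association between weekly study hours and final exam score.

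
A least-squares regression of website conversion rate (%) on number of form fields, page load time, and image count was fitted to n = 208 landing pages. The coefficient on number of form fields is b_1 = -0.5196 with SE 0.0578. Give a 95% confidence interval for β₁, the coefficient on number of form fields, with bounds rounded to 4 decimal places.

(-0.6336, -0.4056)

df = n − k − 1 = 208 − 3 − 1 = 204.
t* = t_{0.025, 204} = 1.971661.
Margin = t* × SE = 1.971661 × 0.0578 = 0.113962.
CI: -0.5196 ± 0.113962 → (-0.6336, -0.4056).
With 95% confidence, each one-unit increase in number of form fields is associated with a change of between -0.6336 and -0.4056 % in website conversion rate, holding the other predictors fixed.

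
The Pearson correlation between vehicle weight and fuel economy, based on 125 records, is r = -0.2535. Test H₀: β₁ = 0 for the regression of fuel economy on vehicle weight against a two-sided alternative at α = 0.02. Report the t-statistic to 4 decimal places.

t = -2.9064

t = r·√(n − 2)/√(1 − r²) = -0.2535·√123/√0.935738 = -2.9064.
df = n − 2 = 123.
Two-sided p ≈ 0.0043, which is < 0.02, so reject H₀.
There is evidence of a linear association between vehicle weight and fuel economy.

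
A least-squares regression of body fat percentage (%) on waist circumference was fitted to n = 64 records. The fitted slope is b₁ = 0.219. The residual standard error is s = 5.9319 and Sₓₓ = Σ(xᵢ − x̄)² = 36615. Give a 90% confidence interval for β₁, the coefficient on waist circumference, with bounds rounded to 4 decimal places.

(0.1672, 0.2708)

SE(b₁) = s/√Sₓₓ = 5.9319/√36615 = 0.0310002.
df = n − 2 = 62.
t* = t_{0.05, 62} = 1.669804.
Margin = t* × SE = 1.669804 × 0.0310002 = 0.051764.
CI: 0.219 ± 0.051764 → (0.1672, 0.2708).
With 90% confidence, each one-unit increase in waist circumference is associated with a change of between 0.1672 and 0.2708 % in body fat percentage.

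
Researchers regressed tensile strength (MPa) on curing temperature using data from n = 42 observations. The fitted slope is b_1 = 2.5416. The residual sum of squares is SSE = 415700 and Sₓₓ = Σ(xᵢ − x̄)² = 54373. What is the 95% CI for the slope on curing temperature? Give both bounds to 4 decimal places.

(1.6580, 3.4252)

MSE = SSE/(n − 2) = 415700/40 = 10392.5.
SE(b_1) = √(MSE/Sₓₓ) = √(10392.5/54373) = 0.437188.
df = n − 2 = 40.
t* = t_{0.025, 40} = 2.021075.
Margin = t* × SE = 2.021075 × 0.437188 = 0.883590.
CI: 2.5416 ± 0.883590 → (1.6580, 3.4252).
With 95% confidence, each one-unit increase in curing temperature is associated with a change of between 1.6580 and 3.4252 MPa in tensile strength.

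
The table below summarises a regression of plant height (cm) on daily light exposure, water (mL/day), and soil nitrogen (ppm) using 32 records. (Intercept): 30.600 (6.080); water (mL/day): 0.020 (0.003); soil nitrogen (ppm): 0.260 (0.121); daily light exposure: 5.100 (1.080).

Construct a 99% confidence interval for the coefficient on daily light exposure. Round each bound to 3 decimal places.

(2.116, 8.084)

Read off: b = 5.100, SE = 1.080 for daily light exposure.
df = n − k − 1 = 32 − 3 − 1 = 28.
t* = t_{0.005, 28} = 2.763262.
Margin = t* × SE = 2.763262 × 1.080 = 2.98432.
CI: 5.100 ± 2.98432 → (2.116, 8.084).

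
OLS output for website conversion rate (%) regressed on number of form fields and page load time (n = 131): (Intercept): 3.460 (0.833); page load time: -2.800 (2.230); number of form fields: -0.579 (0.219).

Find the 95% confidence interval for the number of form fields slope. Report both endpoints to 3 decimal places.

(-1.012, -0.146)

Read off: b = -0.579, SE = 0.219 for number of form fields.
df = n − k − 1 = 131 − 2 − 1 = 128.
t* = t_{0.025, 128} = 1.978671.
Margin = t* × SE = 1.978671 × 0.219 = 0.43333.
CI: -0.579 ± 0.43333 → (-1.012, -0.146).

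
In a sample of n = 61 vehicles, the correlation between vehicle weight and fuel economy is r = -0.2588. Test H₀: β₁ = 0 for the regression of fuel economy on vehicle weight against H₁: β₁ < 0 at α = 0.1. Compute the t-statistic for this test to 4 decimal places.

t = r·√(n − 2)/√(1 − r²) = -0.2588·√59/√0.933023 = -2.0580.
df = n − 2 = 59.
One-sided p ≈ 0.0220, which is < 0.1, so reject H₀.
There is evidence of a linear association between vehicle weight and fuel economy.

t = -2.0580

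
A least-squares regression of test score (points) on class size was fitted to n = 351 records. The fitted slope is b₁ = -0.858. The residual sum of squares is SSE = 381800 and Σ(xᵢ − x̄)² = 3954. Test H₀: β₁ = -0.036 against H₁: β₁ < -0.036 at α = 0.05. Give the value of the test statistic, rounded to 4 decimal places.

t = -1.5627

MSE = SSE/(n − 2) = 381800/349 = 1093.98.
SE(b₁) = √(MSE/Sₓₓ) = √(1093.98/3954) = 0.526001.
t = (-0.858 − (-0.036)) / 0.526001 = -1.5627.
df = n − 2 = 349.
One-sided p ≈ 0.0595, which is ≥ 0.05, so fail to reject H₀.
The data do not give significant evidence that the true slope on class size is below -0.036 points per unit.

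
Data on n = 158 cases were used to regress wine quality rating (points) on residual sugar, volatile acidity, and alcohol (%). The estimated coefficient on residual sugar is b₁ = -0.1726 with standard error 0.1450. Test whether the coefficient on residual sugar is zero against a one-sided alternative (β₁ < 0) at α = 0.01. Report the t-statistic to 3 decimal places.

H₀: β₁ = 0 vs H₁: β₁ < 0.
t = (b₁ − β₁⁰)/SE = -0.1726 / 0.1450 = -1.190.
df = n − k − 1 = 158 − 3 − 1 = 154.
One-sided p ≈ 0.1179, which is ≥ 0.01, so fail to reject H₀.
The data do not give significant evidence that the true slope on residual sugar is negative, holding the other predictors fixed.

t = -1.190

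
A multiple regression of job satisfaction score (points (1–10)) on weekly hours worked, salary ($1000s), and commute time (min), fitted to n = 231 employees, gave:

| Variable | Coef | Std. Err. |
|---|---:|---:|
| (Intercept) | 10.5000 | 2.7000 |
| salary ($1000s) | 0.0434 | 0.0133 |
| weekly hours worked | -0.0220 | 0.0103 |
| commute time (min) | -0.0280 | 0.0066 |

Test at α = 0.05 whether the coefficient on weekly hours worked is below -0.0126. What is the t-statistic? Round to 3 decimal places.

Read off: b = -0.0220, SE = 0.0103 for weekly hours worked.
H₀: β₁ = -0.0126 vs H₁: β₁ < -0.0126.
t = (-0.0220 − (-0.0126)) / 0.0103 = -0.913.
df = n − k − 1 = 231 − 3 − 1 = 227.
One-sided p ≈ 0.1812, which is ≥ 0.05, so fail to reject H₀.
The data do not give significant evidence that the true slope on weekly hours worked is below -0.0126 points (1–10) per unit, holding the other predictors fixed.

t = -0.913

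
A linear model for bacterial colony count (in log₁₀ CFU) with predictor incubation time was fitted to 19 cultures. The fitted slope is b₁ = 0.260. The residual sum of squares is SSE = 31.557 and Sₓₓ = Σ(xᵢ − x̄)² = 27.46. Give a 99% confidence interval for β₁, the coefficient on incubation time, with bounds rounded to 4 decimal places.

MSE = SSE/(n − 2) = 31.557/17 = 1.85629.
SE(b₁) = √(MSE/Sₓₓ) = √(1.85629/27.46) = 0.26.
df = n − 2 = 17.
t* = t_{0.005, 17} = 2.898231.
Margin = t* × SE = 2.898231 × 0.26 = 0.753540.
CI: 0.260 ± 0.753540 → (-0.4935, 1.0135).
With 99% confidence, each one-unit increase in incubation time is associated with a change of between -0.4935 and 1.0135 log₁₀ CFU in bacterial colony count.

(-0.4935, 1.0135)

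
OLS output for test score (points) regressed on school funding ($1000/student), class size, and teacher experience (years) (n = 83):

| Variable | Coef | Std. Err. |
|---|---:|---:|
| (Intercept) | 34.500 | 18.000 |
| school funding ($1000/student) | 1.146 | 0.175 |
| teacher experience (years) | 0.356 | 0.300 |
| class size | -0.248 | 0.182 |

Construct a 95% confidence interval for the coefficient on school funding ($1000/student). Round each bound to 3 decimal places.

(0.798, 1.494)

Read off: b = 1.146, SE = 0.175 for school funding ($1000/student).
df = n − k − 1 = 83 − 3 − 1 = 79.
t* = t_{0.025, 79} = 1.99045.
Margin = t* × SE = 1.99045 × 0.175 = 0.34833.
CI: 1.146 ± 0.34833 → (0.798, 1.494).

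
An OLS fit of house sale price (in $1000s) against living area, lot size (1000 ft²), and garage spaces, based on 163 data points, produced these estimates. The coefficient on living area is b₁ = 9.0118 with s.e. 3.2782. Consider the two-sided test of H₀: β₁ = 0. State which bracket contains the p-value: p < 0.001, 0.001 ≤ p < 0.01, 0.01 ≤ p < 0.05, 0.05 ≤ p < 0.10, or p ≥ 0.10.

t = 9.0118 / 3.2782 = 2.749.
df = n − k − 1 = 163 − 3 − 1 = 159.
Two-sided p = 2·P(T_{159} > |t|) ≈ 0.0067.
So 0.001 ≤ p < 0.01.

0.001 ≤ p < 0.01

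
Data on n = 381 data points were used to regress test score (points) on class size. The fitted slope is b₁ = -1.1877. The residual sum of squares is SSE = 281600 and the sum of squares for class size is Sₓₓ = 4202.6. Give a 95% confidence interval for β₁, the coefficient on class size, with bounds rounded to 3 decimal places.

MSE = SSE/(n − 2) = 281600/379 = 743.008.
SE(b₁) = √(MSE/Sₓₓ) = √(743.008/4202.6) = 0.420473.
df = n − 2 = 379.
t* = t_{0.025, 379} = 1.966243.
Margin = t* × SE = 1.966243 × 0.420473 = 0.82675.
CI: -1.1877 ± 0.82675 → (-2.014, -0.361).
With 95% confidence, each one-unit increase in class size is associated with a change of between -2.014 and -0.361 points in test score.

(-2.014, -0.361)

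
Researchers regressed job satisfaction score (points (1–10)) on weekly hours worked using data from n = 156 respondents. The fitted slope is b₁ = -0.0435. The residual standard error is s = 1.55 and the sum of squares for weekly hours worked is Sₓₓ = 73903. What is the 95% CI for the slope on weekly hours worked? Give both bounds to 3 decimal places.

(-0.055, -0.032)

SE(b₁) = s/√Sₓₓ = 1.55/√73903 = 0.00570165.
df = n − 2 = 154.
t* = t_{0.025, 154} = 1.975488.
Margin = t* × SE = 1.975488 × 0.00570165 = 0.01126.
CI: -0.0435 ± 0.01126 → (-0.055, -0.032).
With 95% confidence, each one-unit increase in weekly hours worked is associated with a change of between -0.055 and -0.032 points (1–10) in job satisfaction score.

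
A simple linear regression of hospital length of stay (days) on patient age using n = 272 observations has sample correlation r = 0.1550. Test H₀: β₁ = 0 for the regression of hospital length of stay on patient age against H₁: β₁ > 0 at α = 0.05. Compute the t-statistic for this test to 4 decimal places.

t = r·√(n − 2)/√(1 − r²) = 0.1550·√270/√0.975975 = 2.5781.
df = n − 2 = 270.
One-sided p ≈ 0.0052, which is < 0.05, so reject H₀.
There is evidence of a linear association between patient age and hospital length of stay.

t = 2.5781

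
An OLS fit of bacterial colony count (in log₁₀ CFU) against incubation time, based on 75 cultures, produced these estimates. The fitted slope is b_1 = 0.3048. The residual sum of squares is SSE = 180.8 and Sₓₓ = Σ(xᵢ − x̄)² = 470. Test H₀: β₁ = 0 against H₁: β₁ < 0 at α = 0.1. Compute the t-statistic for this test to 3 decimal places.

t = 4.199

MSE = SSE/(n − 2) = 180.8/73 = 2.47671.
SE(b_1) = √(MSE/Sₓₓ) = √(2.47671/470) = 0.072592.
t = 0.3048 / 0.072592 = 4.199.
df = n − 2 = 73.
One-sided p ≈ 1.0000, which is ≥ 0.1, so fail to reject H₀.
The data do not give significant evidence that the true slope on incubation time is negative.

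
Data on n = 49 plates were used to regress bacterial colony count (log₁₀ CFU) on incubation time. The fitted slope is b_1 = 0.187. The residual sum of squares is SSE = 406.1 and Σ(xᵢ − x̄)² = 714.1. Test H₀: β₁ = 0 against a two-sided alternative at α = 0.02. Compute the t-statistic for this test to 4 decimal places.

MSE = SSE/(n − 2) = 406.1/47 = 8.64043.
SE(b_1) = √(MSE/Sₓₓ) = √(8.64043/714.1) = 0.109999.
t = 0.187 / 0.109999 = 1.7000.
df = n − 2 = 47.
Two-sided p ≈ 0.0957, which is ≥ 0.02, so fail to reject H₀.
The data do not give significant evidence of an association between incubation time and bacterial colony count.

t = 1.7000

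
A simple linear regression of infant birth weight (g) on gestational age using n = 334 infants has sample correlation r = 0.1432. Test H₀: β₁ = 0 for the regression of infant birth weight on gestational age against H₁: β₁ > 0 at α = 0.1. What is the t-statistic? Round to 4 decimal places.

t = r·√(n − 2)/√(1 − r²) = 0.1432·√332/√0.979494 = 2.6364.
df = n − 2 = 332.
One-sided p ≈ 0.0044, which is < 0.1, so reject H₀.
There is evidence of a linear association between gestational age and infant birth weight.

t = 2.6364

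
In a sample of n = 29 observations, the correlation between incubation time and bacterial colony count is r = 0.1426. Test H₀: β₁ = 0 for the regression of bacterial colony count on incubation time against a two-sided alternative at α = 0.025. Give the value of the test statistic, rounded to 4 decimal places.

t = 0.7486

t = r·√(n − 2)/√(1 − r²) = 0.1426·√27/√0.979665 = 0.7486.
df = n − 2 = 27.
Two-sided p ≈ 0.4606, which is ≥ 0.025, so fail to reject H₀.
The data do not give significant evidence of a linear association between incubation time and bacterial colony count.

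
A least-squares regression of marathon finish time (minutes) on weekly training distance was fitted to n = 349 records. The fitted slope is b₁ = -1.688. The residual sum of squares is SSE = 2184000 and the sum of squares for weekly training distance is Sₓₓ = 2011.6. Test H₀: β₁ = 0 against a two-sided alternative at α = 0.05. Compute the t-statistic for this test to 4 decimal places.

MSE = SSE/(n − 2) = 2184000/347 = 6293.95.
SE(b₁) = √(MSE/Sₓₓ) = √(6293.95/2011.6) = 1.76885.
t = -1.688 / 1.76885 = -0.9543.
df = n − 2 = 347.
Two-sided p ≈ 0.3406, which is ≥ 0.05, so fail to reject H₀.
The data do not give significant evidence of an association between weekly training distance and marathon finish time.

t = -0.9543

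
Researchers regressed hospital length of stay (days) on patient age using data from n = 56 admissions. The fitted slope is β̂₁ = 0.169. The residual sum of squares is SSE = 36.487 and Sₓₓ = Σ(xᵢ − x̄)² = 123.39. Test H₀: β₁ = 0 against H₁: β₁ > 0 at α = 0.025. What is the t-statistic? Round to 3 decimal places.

t = 2.284

MSE = SSE/(n − 2) = 36.487/54 = 0.675685.
SE(β̂₁) = √(MSE/Sₓₓ) = √(0.675685/123.39) = 0.0740001.
t = 0.169 / 0.0740001 = 2.284.
df = n − 2 = 54.
One-sided p ≈ 0.0132, which is < 0.025, so reject H₀.
There is evidence that the true slope on patient age is positive.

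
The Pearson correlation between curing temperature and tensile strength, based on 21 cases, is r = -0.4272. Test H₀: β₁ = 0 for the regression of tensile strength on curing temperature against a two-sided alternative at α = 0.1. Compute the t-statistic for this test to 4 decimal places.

t = -2.0595

t = r·√(n − 2)/√(1 − r²) = -0.4272·√19/√0.8175 = -2.0595.
df = n − 2 = 19.
Two-sided p ≈ 0.0534, which is < 0.1, so reject H₀.
There is evidence of a linear association between curing temperature and tensile strength.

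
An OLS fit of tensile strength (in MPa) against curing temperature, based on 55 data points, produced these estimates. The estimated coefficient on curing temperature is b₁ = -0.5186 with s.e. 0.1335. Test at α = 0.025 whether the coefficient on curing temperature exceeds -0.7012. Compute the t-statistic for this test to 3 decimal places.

t = 1.368

H₀: β₁ = -0.7012 vs H₁: β₁ > -0.7012.
t = (b₁ − β₁⁰)/SE = (-0.5186 − (-0.7012)) / 0.1335 = 1.368.
df = n − 2 = 55 − 2 = 53.
One-sided p ≈ 0.0886, which is ≥ 0.025, so fail to reject H₀.
The data do not give significant evidence that the true slope on curing temperature exceeds -0.7012 MPa per unit.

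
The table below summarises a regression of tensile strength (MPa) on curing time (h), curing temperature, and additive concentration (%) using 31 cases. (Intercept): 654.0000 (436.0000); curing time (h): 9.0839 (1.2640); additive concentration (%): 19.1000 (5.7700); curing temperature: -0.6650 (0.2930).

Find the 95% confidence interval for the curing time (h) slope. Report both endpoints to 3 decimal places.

(6.490, 11.677)

Read off: b = 9.0839, SE = 1.2640 for curing time (h).
df = n − k − 1 = 31 − 3 − 1 = 27.
t* = t_{0.025, 27} = 2.051831.
Margin = t* × SE = 2.051831 × 1.2640 = 2.59351.
CI: 9.0839 ± 2.59351 → (6.490, 11.677).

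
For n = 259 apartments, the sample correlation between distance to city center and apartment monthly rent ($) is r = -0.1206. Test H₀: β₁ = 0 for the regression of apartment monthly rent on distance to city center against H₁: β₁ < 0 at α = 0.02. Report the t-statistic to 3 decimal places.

t = r·√(n − 2)/√(1 − r²) = -0.1206·√257/√0.985456 = -1.948.
df = n − 2 = 257.
One-sided p ≈ 0.0263, which is ≥ 0.02, so fail to reject H₀.
The data do not give significant evidence of a linear association between distance to city center and apartment monthly rent.

t = -1.948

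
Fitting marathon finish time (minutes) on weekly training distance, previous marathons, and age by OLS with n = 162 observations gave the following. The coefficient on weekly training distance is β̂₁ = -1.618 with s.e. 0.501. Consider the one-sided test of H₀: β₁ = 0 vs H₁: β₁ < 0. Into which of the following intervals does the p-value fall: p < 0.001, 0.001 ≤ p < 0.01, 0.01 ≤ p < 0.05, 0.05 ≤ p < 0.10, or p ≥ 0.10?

p < 0.001

t = -1.618 / 0.501 = -3.230.
df = n − k − 1 = 162 − 3 − 1 = 158.
One-sided p = P(T_{158} < t) ≈ 0.0008.
So p < 0.001.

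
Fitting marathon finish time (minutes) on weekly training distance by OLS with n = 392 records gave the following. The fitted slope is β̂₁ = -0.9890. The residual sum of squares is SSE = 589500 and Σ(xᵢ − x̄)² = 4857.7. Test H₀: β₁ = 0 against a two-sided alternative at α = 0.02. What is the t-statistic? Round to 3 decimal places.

t = -1.773

MSE = SSE/(n − 2) = 589500/390 = 1511.54.
SE(β̂₁) = √(MSE/Sₓₓ) = √(1511.54/4857.7) = 0.55782.
t = -0.9890 / 0.55782 = -1.773.
df = n − 2 = 390.
Two-sided p ≈ 0.0770, which is ≥ 0.02, so fail to reject H₀.
The data do not give significant evidence of an association between weekly training distance and marathon finish time.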